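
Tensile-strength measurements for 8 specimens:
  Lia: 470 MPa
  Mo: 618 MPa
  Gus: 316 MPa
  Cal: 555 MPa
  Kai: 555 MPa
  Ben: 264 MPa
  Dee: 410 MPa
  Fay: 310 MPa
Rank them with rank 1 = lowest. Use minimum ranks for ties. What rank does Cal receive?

6

Sorted (ascending): 264, 310, 316, 410, 470, 555, 555, 618
The 2 values of 555 occupy positions 6–7 → each gets rank 6.
Cal has value 555 MPa → rank 6.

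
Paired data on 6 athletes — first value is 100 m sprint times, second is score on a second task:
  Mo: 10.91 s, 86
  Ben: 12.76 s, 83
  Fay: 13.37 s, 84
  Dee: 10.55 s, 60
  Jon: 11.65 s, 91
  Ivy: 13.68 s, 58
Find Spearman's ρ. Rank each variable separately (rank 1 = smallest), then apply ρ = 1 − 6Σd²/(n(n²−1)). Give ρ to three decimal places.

-0.314

Ranks of variable 1: 2, 4, 5, 1, 3, 6
Ranks of variable 2: 5, 3, 4, 2, 6, 1
d = r₁ − r₂: -3, 1, 1, -1, -3, 5
d²: 9, 1, 1, 1, 9, 25; Σd² = 46
ρ = 1 − 6·46/(6·35) = 1 − 276/210 = -0.314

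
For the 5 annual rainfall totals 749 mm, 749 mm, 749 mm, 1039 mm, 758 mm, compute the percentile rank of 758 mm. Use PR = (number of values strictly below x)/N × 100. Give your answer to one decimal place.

60.0

N = 5.
Strictly below 758: 3. Equal to 758: 1.
PR = 3/5 × 100 = 60.0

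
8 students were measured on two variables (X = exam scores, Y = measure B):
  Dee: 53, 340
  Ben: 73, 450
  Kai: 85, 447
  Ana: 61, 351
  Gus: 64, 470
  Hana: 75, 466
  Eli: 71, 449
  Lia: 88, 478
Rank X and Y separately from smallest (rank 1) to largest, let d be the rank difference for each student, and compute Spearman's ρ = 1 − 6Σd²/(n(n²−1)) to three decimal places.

Ranks of variable 1: 1, 5, 7, 2, 3, 6, 4, 8
Ranks of variable 2: 1, 5, 3, 2, 7, 6, 4, 8
d = r₁ − r₂: 0, 0, 4, 0, -4, 0, 0, 0
d²: 0, 0, 16, 0, 16, 0, 0, 0; Σd² = 32
ρ = 1 − 6·32/(8·63) = 1 − 192/504 = 0.619

0.619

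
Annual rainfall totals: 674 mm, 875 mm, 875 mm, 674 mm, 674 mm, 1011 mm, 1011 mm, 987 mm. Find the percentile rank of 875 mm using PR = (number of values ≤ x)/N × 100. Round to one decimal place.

N = 8.
Strictly below 875: 3. Equal to 875: 2.
PR = 5/8 × 100 = 62.5

62.5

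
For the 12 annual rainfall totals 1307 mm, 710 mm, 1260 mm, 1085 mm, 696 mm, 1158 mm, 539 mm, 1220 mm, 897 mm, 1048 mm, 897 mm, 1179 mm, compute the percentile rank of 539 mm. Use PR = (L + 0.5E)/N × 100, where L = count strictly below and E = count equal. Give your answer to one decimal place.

N = 12.
Strictly below 539: 0. Equal to 539: 1.
PR = (0 + 0.5·1)/12 × 100 = 4.2

4.2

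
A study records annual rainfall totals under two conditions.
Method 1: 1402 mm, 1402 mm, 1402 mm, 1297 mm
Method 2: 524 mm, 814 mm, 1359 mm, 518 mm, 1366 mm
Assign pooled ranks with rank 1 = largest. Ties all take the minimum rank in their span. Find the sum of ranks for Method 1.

9

Sorted (descending): 1402, 1402, 1402, 1366, 1359, 1297, 814, 524, 518
The 3 values of 1402 occupy positions 1–3 → each gets rank 1.
Method 1 values → pooled ranks: 1402→1, 1402→1, 1402→1, 1297→6
Rank sum = 1 + 1 + 1 + 6 = 9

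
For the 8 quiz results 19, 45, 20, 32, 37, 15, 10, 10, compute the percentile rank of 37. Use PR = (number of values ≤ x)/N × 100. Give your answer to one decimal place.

87.5

N = 8.
Strictly below 37: 6. Equal to 37: 1.
PR = 7/8 × 100 = 87.5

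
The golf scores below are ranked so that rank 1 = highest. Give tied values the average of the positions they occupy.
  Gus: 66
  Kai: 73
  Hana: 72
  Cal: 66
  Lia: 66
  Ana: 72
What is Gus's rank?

5

Sorted (descending): 73, 72, 72, 66, 66, 66
The 2 values of 72 occupy positions 2–3 → average rank (2+3)/2 = 2.5.
The 3 values of 66 occupy positions 4–6 → average rank 5.
Gus has value 66 → rank 5.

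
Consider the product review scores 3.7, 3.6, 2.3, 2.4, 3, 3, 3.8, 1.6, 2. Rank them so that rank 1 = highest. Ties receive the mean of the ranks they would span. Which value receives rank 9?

1.6

Sorted (descending): 3.8, 3.7, 3.6, 3, 3, 2.4, 2.3, 2, 1.6
The 2 values of 3 occupy positions 4–5 → average rank (4+5)/2 = 4.5.
Rank 9 → value 1.6.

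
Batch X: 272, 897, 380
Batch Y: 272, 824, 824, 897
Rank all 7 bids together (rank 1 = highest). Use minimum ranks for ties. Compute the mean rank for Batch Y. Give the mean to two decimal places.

3.25

Sorted (descending): 897, 897, 824, 824, 380, 272, 272
The 2 values of 897 occupy positions 1–2 → each gets rank 1.
The 2 values of 824 occupy positions 3–4 → each gets rank 3.
The 2 values of 272 occupy positions 6–7 → each gets rank 6.
Batch Y values → pooled ranks: 272→6, 824→3, 824→3, 897→1
Mean rank = (6 + 3 + 3 + 1) / 4 = 3.25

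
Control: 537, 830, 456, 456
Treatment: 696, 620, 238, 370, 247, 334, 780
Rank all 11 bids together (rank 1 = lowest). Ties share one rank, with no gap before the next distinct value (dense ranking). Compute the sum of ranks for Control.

26

Sorted (ascending): 238, 247, 334, 370, 456, 456, 537, 620, 696, 780, 830
The 2 values of 456 share dense rank 5.
Remaining distinct values take the next consecutive integers.
Control values → pooled ranks: 537→6, 830→10, 456→5, 456→5
Rank sum = 6 + 10 + 5 + 5 = 26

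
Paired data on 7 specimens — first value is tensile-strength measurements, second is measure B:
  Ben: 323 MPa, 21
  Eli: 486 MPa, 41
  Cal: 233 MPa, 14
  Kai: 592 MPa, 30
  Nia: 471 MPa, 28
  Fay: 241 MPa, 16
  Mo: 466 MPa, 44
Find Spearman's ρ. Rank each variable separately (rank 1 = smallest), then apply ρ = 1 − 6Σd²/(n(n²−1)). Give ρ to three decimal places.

Ranks of variable 1: 3, 6, 1, 7, 5, 2, 4
Ranks of variable 2: 3, 6, 1, 5, 4, 2, 7
d = r₁ − r₂: 0, 0, 0, 2, 1, 0, -3
d²: 0, 0, 0, 4, 1, 0, 9; Σd² = 14
ρ = 1 − 6·14/(7·48) = 1 − 84/336 = 0.750

0.750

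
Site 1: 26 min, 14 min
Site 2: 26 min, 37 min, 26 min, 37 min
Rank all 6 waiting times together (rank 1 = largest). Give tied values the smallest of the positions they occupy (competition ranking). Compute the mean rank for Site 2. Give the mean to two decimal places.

2.00

Sorted (descending): 37, 37, 26, 26, 26, 14
The 2 values of 37 occupy positions 1–2 → each gets rank 1.
The 3 values of 26 occupy positions 3–5 → each gets rank 3.
Site 2 values → pooled ranks: 26→3, 37→1, 26→3, 37→1
Mean rank = (3 + 1 + 3 + 1) / 4 = 2.00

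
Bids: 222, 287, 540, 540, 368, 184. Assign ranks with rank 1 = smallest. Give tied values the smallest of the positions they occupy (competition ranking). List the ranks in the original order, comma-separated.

Sorted (ascending): 184, 222, 287, 368, 540, 540
The 2 values of 540 occupy positions 5–6 → each gets rank 5.

2, 3, 5, 5, 4, 1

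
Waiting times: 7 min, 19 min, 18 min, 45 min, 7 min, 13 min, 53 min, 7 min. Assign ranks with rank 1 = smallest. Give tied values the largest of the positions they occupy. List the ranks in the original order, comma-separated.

Sorted (ascending): 7, 7, 7, 13, 18, 19, 45, 53
The 3 values of 7 occupy positions 1–3 → each gets rank 3.

3, 6, 5, 7, 3, 4, 8, 3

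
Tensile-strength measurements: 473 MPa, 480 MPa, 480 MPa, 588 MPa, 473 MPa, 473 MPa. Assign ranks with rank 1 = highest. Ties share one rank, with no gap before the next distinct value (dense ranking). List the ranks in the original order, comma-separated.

Sorted (descending): 588, 480, 480, 473, 473, 473
The 2 values of 480 share dense rank 2.
The 3 values of 473 share dense rank 3.
Remaining distinct values take the next consecutive integers.

3, 2, 2, 1, 3, 3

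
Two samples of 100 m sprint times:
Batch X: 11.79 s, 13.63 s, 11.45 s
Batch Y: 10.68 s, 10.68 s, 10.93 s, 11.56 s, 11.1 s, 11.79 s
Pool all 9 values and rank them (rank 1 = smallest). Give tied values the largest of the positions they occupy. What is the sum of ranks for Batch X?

Sorted (ascending): 10.68, 10.68, 10.93, 11.1, 11.45, 11.56, 11.79, 11.79, 13.63
The 2 values of 10.68 occupy positions 1–2 → each gets rank 2.
The 2 values of 11.79 occupy positions 7–8 → each gets rank 8.
Batch X values → pooled ranks: 11.79→8, 13.63→9, 11.45→5
Rank sum = 8 + 9 + 5 = 22

22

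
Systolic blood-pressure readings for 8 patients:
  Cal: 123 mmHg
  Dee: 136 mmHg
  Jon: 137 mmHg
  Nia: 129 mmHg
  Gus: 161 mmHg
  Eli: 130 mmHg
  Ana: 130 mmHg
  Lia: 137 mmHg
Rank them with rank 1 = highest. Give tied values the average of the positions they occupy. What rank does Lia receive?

Sorted (descending): 161, 137, 137, 136, 130, 130, 129, 123
The 2 values of 137 occupy positions 2–3 → average rank (2+3)/2 = 2.5.
The 2 values of 130 occupy positions 5–6 → average rank (5+6)/2 = 5.5.
Lia has value 137 mmHg → rank 2.5.

2.5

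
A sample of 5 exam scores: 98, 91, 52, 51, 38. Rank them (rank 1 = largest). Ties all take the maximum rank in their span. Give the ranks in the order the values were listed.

1, 2, 3, 4, 5

Sorted (descending): 98, 91, 52, 51, 38
No ties — each value takes its position as its rank.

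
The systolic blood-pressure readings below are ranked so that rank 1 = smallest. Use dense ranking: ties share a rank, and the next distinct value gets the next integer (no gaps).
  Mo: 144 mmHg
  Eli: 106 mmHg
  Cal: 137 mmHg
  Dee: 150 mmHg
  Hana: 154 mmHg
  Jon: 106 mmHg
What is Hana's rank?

Sorted (ascending): 106, 106, 137, 144, 150, 154
The 2 values of 106 share dense rank 1.
Remaining distinct values take the next consecutive integers.
Hana has value 154 mmHg → rank 5.

5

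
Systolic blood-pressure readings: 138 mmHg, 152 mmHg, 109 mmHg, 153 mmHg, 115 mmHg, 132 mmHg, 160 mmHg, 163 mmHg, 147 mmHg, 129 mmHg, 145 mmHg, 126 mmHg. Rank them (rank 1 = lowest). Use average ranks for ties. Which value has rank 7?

Sorted (ascending): 109, 115, 126, 129, 132, 138, 145, 147, 152, 153, 160, 163
No ties — each value takes its position as its rank.
Rank 7 → value 145.

145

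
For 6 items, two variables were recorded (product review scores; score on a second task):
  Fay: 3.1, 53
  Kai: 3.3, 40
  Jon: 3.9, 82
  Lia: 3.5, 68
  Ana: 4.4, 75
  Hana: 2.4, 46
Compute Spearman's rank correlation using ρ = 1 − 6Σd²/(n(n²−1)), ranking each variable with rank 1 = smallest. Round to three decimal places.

Ranks of variable 1: 2, 3, 5, 4, 6, 1
Ranks of variable 2: 3, 1, 6, 4, 5, 2
d = r₁ − r₂: -1, 2, -1, 0, 1, -1
d²: 1, 4, 1, 0, 1, 1; Σd² = 8
ρ = 1 − 6·8/(6·35) = 1 − 48/210 = 0.771

0.771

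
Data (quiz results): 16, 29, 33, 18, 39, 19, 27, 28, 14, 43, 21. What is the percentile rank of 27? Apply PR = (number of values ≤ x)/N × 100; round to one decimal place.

54.5

N = 11.
Strictly below 27: 5. Equal to 27: 1.
PR = 6/11 × 100 = 54.5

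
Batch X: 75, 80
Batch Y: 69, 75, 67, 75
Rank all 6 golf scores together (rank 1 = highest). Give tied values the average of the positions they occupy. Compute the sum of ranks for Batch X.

4

Sorted (descending): 80, 75, 75, 75, 69, 67
The 3 values of 75 occupy positions 2–4 → average rank 3.
Batch X values → pooled ranks: 75→3, 80→1
Rank sum = 3 + 1 = 4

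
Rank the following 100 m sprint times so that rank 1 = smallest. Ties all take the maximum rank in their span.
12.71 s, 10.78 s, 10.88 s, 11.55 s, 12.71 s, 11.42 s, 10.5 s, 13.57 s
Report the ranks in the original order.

7, 2, 3, 5, 7, 4, 1, 8

Sorted (ascending): 10.5, 10.78, 10.88, 11.42, 11.55, 12.71, 12.71, 13.57
The 2 values of 12.71 occupy positions 6–7 → each gets rank 7.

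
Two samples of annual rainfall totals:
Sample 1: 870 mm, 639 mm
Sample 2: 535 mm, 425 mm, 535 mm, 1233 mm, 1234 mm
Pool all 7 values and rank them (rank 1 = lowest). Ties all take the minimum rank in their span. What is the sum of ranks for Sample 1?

Sorted (ascending): 425, 535, 535, 639, 870, 1233, 1234
The 2 values of 535 occupy positions 2–3 → each gets rank 2.
Sample 1 values → pooled ranks: 870→5, 639→4
Rank sum = 5 + 4 = 9

9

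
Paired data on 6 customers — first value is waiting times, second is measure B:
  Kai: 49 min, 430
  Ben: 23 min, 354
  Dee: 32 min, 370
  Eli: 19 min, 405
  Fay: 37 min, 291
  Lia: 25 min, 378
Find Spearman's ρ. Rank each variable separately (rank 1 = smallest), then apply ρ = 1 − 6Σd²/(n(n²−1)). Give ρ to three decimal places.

Ranks of variable 1: 6, 2, 4, 1, 5, 3
Ranks of variable 2: 6, 2, 3, 5, 1, 4
d = r₁ − r₂: 0, 0, 1, -4, 4, -1
d²: 0, 0, 1, 16, 16, 1; Σd² = 34
ρ = 1 − 6·34/(6·35) = 1 − 204/210 = 0.029

0.029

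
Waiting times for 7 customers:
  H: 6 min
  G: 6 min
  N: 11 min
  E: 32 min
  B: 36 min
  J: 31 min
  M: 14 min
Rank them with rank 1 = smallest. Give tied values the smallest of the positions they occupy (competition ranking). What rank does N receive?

Sorted (ascending): 6, 6, 11, 14, 31, 32, 36
The 2 values of 6 occupy positions 1–2 → each gets rank 1.
N has value 11 min → rank 3.

3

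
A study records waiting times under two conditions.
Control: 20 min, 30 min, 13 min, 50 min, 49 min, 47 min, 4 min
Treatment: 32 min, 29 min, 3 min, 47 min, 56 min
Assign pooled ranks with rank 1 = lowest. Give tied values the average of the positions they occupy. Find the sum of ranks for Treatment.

33.5

Sorted (ascending): 3, 4, 13, 20, 29, 30, 32, 47, 47, 49, 50, 56
The 2 values of 47 occupy positions 8–9 → average rank (8+9)/2 = 8.5.
Treatment values → pooled ranks: 32→7, 29→5, 3→1, 47→8.5, 56→12
Rank sum = 7 + 5 + 1 + 8.5 + 12 = 33.5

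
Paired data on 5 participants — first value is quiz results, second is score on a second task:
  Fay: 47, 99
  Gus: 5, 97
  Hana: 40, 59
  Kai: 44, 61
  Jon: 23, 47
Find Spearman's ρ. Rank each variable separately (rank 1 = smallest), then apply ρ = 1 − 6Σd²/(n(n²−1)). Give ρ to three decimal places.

0.400

Ranks of variable 1: 5, 1, 3, 4, 2
Ranks of variable 2: 5, 4, 2, 3, 1
d = r₁ − r₂: 0, -3, 1, 1, 1
d²: 0, 9, 1, 1, 1; Σd² = 12
ρ = 1 − 6·12/(5·24) = 1 − 72/120 = 0.400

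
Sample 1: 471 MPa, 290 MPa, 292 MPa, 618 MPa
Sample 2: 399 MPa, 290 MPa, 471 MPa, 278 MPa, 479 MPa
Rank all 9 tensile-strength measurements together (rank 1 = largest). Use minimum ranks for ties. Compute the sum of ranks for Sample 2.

26

Sorted (descending): 618, 479, 471, 471, 399, 292, 290, 290, 278
The 2 values of 471 occupy positions 3–4 → each gets rank 3.
The 2 values of 290 occupy positions 7–8 → each gets rank 7.
Sample 2 values → pooled ranks: 399→5, 290→7, 471→3, 278→9, 479→2
Rank sum = 5 + 7 + 3 + 9 + 2 = 26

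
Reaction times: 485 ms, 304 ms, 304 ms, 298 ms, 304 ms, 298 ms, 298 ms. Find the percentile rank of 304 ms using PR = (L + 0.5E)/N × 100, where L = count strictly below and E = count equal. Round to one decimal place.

64.3

N = 7.
Strictly below 304: 3. Equal to 304: 3.
PR = (3 + 0.5·3)/7 × 100 = 64.3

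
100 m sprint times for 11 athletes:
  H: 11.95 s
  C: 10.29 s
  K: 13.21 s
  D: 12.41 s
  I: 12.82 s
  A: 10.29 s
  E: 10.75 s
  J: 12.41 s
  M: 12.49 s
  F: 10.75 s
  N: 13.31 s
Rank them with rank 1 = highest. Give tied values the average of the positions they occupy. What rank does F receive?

8.5

Sorted (descending): 13.31, 13.21, 12.82, 12.49, 12.41, 12.41, 11.95, 10.75, 10.75, 10.29, 10.29
The 2 values of 12.41 occupy positions 5–6 → average rank (5+6)/2 = 5.5.
The 2 values of 10.75 occupy positions 8–9 → average rank (8+9)/2 = 8.5.
The 2 values of 10.29 occupy positions 10–11 → average rank (10+11)/2 = 10.5.
F has value 10.75 s → rank 8.5.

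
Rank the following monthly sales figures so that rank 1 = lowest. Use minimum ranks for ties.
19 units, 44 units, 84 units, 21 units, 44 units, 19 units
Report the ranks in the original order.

1, 4, 6, 3, 4, 1

Sorted (ascending): 19, 19, 21, 44, 44, 84
The 2 values of 19 occupy positions 1–2 → each gets rank 1.
The 2 values of 44 occupy positions 4–5 → each gets rank 4.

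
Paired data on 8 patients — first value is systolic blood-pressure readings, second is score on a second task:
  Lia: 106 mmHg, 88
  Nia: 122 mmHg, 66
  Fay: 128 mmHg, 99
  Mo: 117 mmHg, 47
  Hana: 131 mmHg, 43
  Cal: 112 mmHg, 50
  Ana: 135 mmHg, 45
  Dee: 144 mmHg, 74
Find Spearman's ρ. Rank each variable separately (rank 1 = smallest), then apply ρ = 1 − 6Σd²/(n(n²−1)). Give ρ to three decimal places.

-0.238

Ranks of variable 1: 1, 4, 5, 3, 6, 2, 7, 8
Ranks of variable 2: 7, 5, 8, 3, 1, 4, 2, 6
d = r₁ − r₂: -6, -1, -3, 0, 5, -2, 5, 2
d²: 36, 1, 9, 0, 25, 4, 25, 4; Σd² = 104
ρ = 1 − 6·104/(8·63) = 1 − 624/504 = -0.238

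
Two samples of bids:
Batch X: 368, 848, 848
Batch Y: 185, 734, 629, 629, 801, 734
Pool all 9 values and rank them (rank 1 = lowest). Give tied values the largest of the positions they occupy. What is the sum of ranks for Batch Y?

Sorted (ascending): 185, 368, 629, 629, 734, 734, 801, 848, 848
The 2 values of 629 occupy positions 3–4 → each gets rank 4.
The 2 values of 734 occupy positions 5–6 → each gets rank 6.
The 2 values of 848 occupy positions 8–9 → each gets rank 9.
Batch Y values → pooled ranks: 185→1, 734→6, 629→4, 629→4, 801→7, 734→6
Rank sum = 1 + 6 + 4 + 4 + 7 + 6 = 28

28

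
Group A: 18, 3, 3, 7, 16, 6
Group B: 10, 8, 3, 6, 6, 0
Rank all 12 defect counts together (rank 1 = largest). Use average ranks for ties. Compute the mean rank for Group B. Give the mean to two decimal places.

7.17

Sorted (descending): 18, 16, 10, 8, 7, 6, 6, 6, 3, 3, 3, 0
The 3 values of 6 occupy positions 6–8 → average rank 7.
The 3 values of 3 occupy positions 9–11 → average rank 10.
Group B values → pooled ranks: 10→3, 8→4, 3→10, 6→7, 6→7, 0→12
Mean rank = (3 + 4 + 10 + 7 + 7 + 12) / 6 = 7.17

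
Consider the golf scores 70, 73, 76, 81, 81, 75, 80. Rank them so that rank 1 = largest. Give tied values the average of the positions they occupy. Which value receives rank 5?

Sorted (descending): 81, 81, 80, 76, 75, 73, 70
The 2 values of 81 occupy positions 1–2 → average rank (1+2)/2 = 1.5.
Rank 5 → value 75.

75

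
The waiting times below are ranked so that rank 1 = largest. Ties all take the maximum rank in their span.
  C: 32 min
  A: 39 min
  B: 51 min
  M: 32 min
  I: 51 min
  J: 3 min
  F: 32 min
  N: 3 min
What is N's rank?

Sorted (descending): 51, 51, 39, 32, 32, 32, 3, 3
The 2 values of 51 occupy positions 1–2 → each gets rank 2.
The 3 values of 32 occupy positions 4–6 → each gets rank 6.
The 2 values of 3 occupy positions 7–8 → each gets rank 8.
N has value 3 min → rank 8.

8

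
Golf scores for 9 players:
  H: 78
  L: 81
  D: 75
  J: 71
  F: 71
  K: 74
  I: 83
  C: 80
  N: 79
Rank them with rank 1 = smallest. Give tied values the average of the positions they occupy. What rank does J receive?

1.5

Sorted (ascending): 71, 71, 74, 75, 78, 79, 80, 81, 83
The 2 values of 71 occupy positions 1–2 → average rank (1+2)/2 = 1.5.
J has value 71 → rank 1.5.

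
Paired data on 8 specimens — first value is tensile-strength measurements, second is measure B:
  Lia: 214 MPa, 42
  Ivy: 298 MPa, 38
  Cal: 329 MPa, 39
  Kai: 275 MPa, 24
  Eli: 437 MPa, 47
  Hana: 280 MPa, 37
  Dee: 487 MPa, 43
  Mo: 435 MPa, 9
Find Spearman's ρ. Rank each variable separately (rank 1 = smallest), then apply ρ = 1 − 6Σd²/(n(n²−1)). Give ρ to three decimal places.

Ranks of variable 1: 1, 4, 5, 2, 7, 3, 8, 6
Ranks of variable 2: 6, 4, 5, 2, 8, 3, 7, 1
d = r₁ − r₂: -5, 0, 0, 0, -1, 0, 1, 5
d²: 25, 0, 0, 0, 1, 0, 1, 25; Σd² = 52
ρ = 1 − 6·52/(8·63) = 1 − 312/504 = 0.381

0.381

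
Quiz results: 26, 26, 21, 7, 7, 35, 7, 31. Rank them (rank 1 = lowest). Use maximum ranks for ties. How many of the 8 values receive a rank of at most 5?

4

Sorted (ascending): 7, 7, 7, 21, 26, 26, 31, 35
The 3 values of 7 occupy positions 1–3 → each gets rank 3.
The 2 values of 26 occupy positions 5–6 → each gets rank 6.
Ranks ≤ 5: {3, 3, 3, 4} → 4 values.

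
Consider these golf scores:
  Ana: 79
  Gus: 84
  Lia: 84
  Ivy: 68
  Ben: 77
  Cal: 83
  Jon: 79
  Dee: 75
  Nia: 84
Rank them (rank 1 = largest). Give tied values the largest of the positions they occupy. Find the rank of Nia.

3

Sorted (descending): 84, 84, 84, 83, 79, 79, 77, 75, 68
The 3 values of 84 occupy positions 1–3 → each gets rank 3.
The 2 values of 79 occupy positions 5–6 → each gets rank 6.
Nia has value 84 → rank 3.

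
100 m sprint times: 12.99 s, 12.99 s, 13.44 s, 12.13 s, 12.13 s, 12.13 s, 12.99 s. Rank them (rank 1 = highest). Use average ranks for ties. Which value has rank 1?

13.44

Sorted (descending): 13.44, 12.99, 12.99, 12.99, 12.13, 12.13, 12.13
The 3 values of 12.99 occupy positions 2–4 → average rank 3.
The 3 values of 12.13 occupy positions 5–7 → average rank 6.
Rank 1 → value 13.44.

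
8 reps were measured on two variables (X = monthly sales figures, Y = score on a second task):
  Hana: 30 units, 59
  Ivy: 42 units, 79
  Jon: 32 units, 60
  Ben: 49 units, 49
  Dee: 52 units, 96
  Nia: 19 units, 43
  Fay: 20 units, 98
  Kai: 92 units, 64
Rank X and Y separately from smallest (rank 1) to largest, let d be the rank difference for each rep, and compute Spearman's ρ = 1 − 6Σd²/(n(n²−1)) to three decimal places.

0.262

Ranks of variable 1: 3, 5, 4, 6, 7, 1, 2, 8
Ranks of variable 2: 3, 6, 4, 2, 7, 1, 8, 5
d = r₁ − r₂: 0, -1, 0, 4, 0, 0, -6, 3
d²: 0, 1, 0, 16, 0, 0, 36, 9; Σd² = 62
ρ = 1 − 6·62/(8·63) = 1 − 372/504 = 0.262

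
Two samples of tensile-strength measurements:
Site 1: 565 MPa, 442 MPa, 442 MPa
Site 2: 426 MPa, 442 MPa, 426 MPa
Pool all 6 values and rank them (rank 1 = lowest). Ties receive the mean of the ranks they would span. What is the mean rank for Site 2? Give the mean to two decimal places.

2.33

Sorted (ascending): 426, 426, 442, 442, 442, 565
The 2 values of 426 occupy positions 1–2 → average rank (1+2)/2 = 1.5.
The 3 values of 442 occupy positions 3–5 → average rank 4.
Site 2 values → pooled ranks: 426→1.5, 442→4, 426→1.5
Mean rank = (1.5 + 4 + 1.5) / 3 = 2.33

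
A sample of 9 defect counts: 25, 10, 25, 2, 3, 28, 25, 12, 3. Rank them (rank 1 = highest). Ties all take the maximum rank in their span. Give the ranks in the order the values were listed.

4, 6, 4, 9, 8, 1, 4, 5, 8

Sorted (descending): 28, 25, 25, 25, 12, 10, 3, 3, 2
The 3 values of 25 occupy positions 2–4 → each gets rank 4.
The 2 values of 3 occupy positions 7–8 → each gets rank 8.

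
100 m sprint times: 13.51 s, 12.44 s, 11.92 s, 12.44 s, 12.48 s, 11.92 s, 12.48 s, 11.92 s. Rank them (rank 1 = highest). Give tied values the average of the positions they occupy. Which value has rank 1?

13.51

Sorted (descending): 13.51, 12.48, 12.48, 12.44, 12.44, 11.92, 11.92, 11.92
The 2 values of 12.48 occupy positions 2–3 → average rank (2+3)/2 = 2.5.
The 2 values of 12.44 occupy positions 4–5 → average rank (4+5)/2 = 4.5.
The 3 values of 11.92 occupy positions 6–8 → average rank 7.
Rank 1 → value 13.51.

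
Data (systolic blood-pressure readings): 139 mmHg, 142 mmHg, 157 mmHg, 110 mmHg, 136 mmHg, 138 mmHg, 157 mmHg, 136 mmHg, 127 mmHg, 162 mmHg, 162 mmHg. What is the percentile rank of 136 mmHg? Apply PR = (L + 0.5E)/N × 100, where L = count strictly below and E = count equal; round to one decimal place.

27.3

N = 11.
Strictly below 136: 2. Equal to 136: 2.
PR = (2 + 0.5·2)/11 × 100 = 27.3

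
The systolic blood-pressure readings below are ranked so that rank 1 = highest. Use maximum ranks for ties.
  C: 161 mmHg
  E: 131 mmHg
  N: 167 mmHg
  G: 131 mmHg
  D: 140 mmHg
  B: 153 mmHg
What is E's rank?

6

Sorted (descending): 167, 161, 153, 140, 131, 131
The 2 values of 131 occupy positions 5–6 → each gets rank 6.
E has value 131 mmHg → rank 6.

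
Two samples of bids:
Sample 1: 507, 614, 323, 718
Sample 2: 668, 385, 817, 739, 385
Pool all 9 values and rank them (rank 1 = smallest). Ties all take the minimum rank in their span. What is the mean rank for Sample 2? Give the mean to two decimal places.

Sorted (ascending): 323, 385, 385, 507, 614, 668, 718, 739, 817
The 2 values of 385 occupy positions 2–3 → each gets rank 2.
Sample 2 values → pooled ranks: 668→6, 385→2, 817→9, 739→8, 385→2
Mean rank = (6 + 2 + 9 + 8 + 2) / 5 = 5.40

5.40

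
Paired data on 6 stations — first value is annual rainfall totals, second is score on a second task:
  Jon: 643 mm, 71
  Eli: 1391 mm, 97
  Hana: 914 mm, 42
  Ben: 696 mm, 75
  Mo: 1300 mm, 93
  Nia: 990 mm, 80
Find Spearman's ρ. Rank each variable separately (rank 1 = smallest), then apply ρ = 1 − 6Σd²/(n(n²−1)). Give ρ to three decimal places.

Ranks of variable 1: 1, 6, 3, 2, 5, 4
Ranks of variable 2: 2, 6, 1, 3, 5, 4
d = r₁ − r₂: -1, 0, 2, -1, 0, 0
d²: 1, 0, 4, 1, 0, 0; Σd² = 6
ρ = 1 − 6·6/(6·35) = 1 − 36/210 = 0.829

0.829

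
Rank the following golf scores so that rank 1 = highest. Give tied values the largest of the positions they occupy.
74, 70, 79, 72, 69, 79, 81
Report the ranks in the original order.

Sorted (descending): 81, 79, 79, 74, 72, 70, 69
The 2 values of 79 occupy positions 2–3 → each gets rank 3.

4, 6, 3, 5, 7, 3, 1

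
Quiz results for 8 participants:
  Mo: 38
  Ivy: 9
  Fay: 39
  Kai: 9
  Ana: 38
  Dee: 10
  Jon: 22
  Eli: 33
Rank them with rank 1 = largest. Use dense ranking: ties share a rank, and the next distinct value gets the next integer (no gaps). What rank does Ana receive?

Sorted (descending): 39, 38, 38, 33, 22, 10, 9, 9
The 2 values of 38 share dense rank 2.
The 2 values of 9 share dense rank 6.
Remaining distinct values take the next consecutive integers.
Ana has value 38 → rank 2.

2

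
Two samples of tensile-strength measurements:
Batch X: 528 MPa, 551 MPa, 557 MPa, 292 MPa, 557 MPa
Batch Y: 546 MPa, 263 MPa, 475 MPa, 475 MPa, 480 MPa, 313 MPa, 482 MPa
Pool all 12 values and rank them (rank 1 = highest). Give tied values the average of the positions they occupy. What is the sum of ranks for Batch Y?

Sorted (descending): 557, 557, 551, 546, 528, 482, 480, 475, 475, 313, 292, 263
The 2 values of 557 occupy positions 1–2 → average rank (1+2)/2 = 1.5.
The 2 values of 475 occupy positions 8–9 → average rank (8+9)/2 = 8.5.
Batch Y values → pooled ranks: 546→4, 263→12, 475→8.5, 475→8.5, 480→7, 313→10, 482→6
Rank sum = 4 + 12 + 8.5 + 8.5 + 7 + 10 + 6 = 56

56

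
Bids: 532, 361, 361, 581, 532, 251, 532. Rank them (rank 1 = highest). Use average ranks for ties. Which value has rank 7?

251

Sorted (descending): 581, 532, 532, 532, 361, 361, 251
The 3 values of 532 occupy positions 2–4 → average rank 3.
The 2 values of 361 occupy positions 5–6 → average rank (5+6)/2 = 5.5.
Rank 7 → value 251.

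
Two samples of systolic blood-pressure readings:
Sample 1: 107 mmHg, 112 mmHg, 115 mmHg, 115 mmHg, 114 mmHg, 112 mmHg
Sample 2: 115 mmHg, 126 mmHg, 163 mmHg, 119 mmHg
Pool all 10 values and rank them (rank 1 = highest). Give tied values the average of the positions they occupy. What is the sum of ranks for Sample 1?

44

Sorted (descending): 163, 126, 119, 115, 115, 115, 114, 112, 112, 107
The 3 values of 115 occupy positions 4–6 → average rank 5.
The 2 values of 112 occupy positions 8–9 → average rank (8+9)/2 = 8.5.
Sample 1 values → pooled ranks: 107→10, 112→8.5, 115→5, 115→5, 114→7, 112→8.5
Rank sum = 10 + 8.5 + 5 + 5 + 7 + 8.5 = 44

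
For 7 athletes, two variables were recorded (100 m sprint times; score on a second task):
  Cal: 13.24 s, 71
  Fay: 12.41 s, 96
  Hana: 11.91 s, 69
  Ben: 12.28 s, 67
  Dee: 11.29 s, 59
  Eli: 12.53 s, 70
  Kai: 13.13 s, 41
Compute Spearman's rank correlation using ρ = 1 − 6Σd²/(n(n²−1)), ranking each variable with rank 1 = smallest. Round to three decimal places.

Ranks of variable 1: 7, 4, 2, 3, 1, 5, 6
Ranks of variable 2: 6, 7, 4, 3, 2, 5, 1
d = r₁ − r₂: 1, -3, -2, 0, -1, 0, 5
d²: 1, 9, 4, 0, 1, 0, 25; Σd² = 40
ρ = 1 − 6·40/(7·48) = 1 − 240/336 = 0.286

0.286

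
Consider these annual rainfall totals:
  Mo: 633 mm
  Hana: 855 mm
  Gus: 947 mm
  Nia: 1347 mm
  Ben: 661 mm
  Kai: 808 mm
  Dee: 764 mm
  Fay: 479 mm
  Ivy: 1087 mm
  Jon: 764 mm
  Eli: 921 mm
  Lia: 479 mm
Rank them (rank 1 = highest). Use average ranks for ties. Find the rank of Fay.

11.5

Sorted (descending): 1347, 1087, 947, 921, 855, 808, 764, 764, 661, 633, 479, 479
The 2 values of 764 occupy positions 7–8 → average rank (7+8)/2 = 7.5.
The 2 values of 479 occupy positions 11–12 → average rank (11+12)/2 = 11.5.
Fay has value 479 mm → rank 11.5.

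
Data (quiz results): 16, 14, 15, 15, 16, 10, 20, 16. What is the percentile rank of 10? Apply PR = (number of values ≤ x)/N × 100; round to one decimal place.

N = 8.
Strictly below 10: 0. Equal to 10: 1.
PR = 1/8 × 100 = 12.5

12.5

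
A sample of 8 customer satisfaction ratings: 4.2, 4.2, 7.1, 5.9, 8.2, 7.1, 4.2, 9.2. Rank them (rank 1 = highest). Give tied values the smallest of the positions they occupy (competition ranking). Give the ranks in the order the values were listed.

6, 6, 3, 5, 2, 3, 6, 1

Sorted (descending): 9.2, 8.2, 7.1, 7.1, 5.9, 4.2, 4.2, 4.2
The 2 values of 7.1 occupy positions 3–4 → each gets rank 3.
The 3 values of 4.2 occupy positions 6–8 → each gets rank 6.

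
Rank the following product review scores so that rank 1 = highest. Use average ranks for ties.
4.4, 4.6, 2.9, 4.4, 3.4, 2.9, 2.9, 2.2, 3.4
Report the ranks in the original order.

2.5, 1, 7, 2.5, 4.5, 7, 7, 9, 4.5

Sorted (descending): 4.6, 4.4, 4.4, 3.4, 3.4, 2.9, 2.9, 2.9, 2.2
The 2 values of 4.4 occupy positions 2–3 → average rank (2+3)/2 = 2.5.
The 2 values of 3.4 occupy positions 4–5 → average rank (4+5)/2 = 4.5.
The 3 values of 2.9 occupy positions 6–8 → average rank 7.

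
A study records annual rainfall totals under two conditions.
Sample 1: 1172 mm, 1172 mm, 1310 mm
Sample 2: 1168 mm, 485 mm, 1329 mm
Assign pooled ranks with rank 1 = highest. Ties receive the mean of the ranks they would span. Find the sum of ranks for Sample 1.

9

Sorted (descending): 1329, 1310, 1172, 1172, 1168, 485
The 2 values of 1172 occupy positions 3–4 → average rank (3+4)/2 = 3.5.
Sample 1 values → pooled ranks: 1172→3.5, 1172→3.5, 1310→2
Rank sum = 3.5 + 3.5 + 2 = 9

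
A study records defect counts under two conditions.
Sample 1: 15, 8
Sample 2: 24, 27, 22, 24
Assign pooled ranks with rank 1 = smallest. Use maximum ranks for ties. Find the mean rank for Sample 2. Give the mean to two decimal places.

4.75

Sorted (ascending): 8, 15, 22, 24, 24, 27
The 2 values of 24 occupy positions 4–5 → each gets rank 5.
Sample 2 values → pooled ranks: 24→5, 27→6, 22→3, 24→5
Mean rank = (5 + 6 + 3 + 5) / 4 = 4.75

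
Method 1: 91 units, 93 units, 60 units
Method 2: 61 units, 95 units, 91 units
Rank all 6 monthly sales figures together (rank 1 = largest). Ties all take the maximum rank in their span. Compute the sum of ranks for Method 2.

Sorted (descending): 95, 93, 91, 91, 61, 60
The 2 values of 91 occupy positions 3–4 → each gets rank 4.
Method 2 values → pooled ranks: 61→5, 95→1, 91→4
Rank sum = 5 + 1 + 4 = 10

10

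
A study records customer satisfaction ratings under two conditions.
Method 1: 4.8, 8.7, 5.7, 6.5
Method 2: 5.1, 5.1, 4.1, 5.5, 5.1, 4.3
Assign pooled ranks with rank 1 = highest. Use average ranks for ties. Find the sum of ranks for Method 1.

14

Sorted (descending): 8.7, 6.5, 5.7, 5.5, 5.1, 5.1, 5.1, 4.8, 4.3, 4.1
The 3 values of 5.1 occupy positions 5–7 → average rank 6.
Method 1 values → pooled ranks: 4.8→8, 8.7→1, 5.7→3, 6.5→2
Rank sum = 8 + 1 + 3 + 2 = 14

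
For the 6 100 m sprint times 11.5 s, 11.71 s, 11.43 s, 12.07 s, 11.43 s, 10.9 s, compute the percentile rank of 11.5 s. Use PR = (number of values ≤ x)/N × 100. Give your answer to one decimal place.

N = 6.
Strictly below 11.5: 3. Equal to 11.5: 1.
PR = 4/6 × 100 = 66.7

66.7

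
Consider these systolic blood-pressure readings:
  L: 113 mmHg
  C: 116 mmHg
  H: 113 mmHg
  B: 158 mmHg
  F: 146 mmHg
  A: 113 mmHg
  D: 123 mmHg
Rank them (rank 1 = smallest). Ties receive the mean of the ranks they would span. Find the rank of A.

2

Sorted (ascending): 113, 113, 113, 116, 123, 146, 158
The 3 values of 113 occupy positions 1–3 → average rank 2.
A has value 113 mmHg → rank 2.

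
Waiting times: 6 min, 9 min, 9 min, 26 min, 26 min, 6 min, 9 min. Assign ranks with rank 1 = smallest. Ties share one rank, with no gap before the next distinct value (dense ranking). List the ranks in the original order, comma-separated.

1, 2, 2, 3, 3, 1, 2

Sorted (ascending): 6, 6, 9, 9, 9, 26, 26
The 2 values of 6 share dense rank 1.
The 3 values of 9 share dense rank 2.
The 2 values of 26 share dense rank 3.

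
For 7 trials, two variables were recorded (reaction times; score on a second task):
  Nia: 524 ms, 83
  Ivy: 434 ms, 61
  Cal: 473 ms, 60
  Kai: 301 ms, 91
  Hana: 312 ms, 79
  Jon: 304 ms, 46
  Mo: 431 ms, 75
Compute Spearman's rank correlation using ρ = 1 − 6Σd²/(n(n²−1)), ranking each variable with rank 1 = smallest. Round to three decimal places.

-0.107

Ranks of variable 1: 7, 5, 6, 1, 3, 2, 4
Ranks of variable 2: 6, 3, 2, 7, 5, 1, 4
d = r₁ − r₂: 1, 2, 4, -6, -2, 1, 0
d²: 1, 4, 16, 36, 4, 1, 0; Σd² = 62
ρ = 1 − 6·62/(7·48) = 1 − 372/336 = -0.107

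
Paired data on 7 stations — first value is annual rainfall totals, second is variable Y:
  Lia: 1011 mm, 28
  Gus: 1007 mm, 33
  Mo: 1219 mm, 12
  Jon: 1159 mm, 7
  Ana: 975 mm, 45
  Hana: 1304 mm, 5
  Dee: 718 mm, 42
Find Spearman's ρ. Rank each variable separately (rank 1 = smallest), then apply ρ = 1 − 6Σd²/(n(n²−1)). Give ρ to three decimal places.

Ranks of variable 1: 4, 3, 6, 5, 2, 7, 1
Ranks of variable 2: 4, 5, 3, 2, 7, 1, 6
d = r₁ − r₂: 0, -2, 3, 3, -5, 6, -5
d²: 0, 4, 9, 9, 25, 36, 25; Σd² = 108
ρ = 1 − 6·108/(7·48) = 1 − 648/336 = -0.929

-0.929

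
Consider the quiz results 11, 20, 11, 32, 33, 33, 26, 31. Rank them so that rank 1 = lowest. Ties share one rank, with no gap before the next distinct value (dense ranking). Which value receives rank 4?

Sorted (ascending): 11, 11, 20, 26, 31, 32, 33, 33
The 2 values of 11 share dense rank 1.
The 2 values of 33 share dense rank 6.
Remaining distinct values take the next consecutive integers.
Rank 4 → value 31.

31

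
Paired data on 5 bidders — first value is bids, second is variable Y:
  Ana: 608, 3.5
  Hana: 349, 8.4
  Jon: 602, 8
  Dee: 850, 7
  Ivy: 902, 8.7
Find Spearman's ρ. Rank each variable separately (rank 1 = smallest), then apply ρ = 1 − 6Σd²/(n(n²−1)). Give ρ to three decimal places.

Ranks of variable 1: 3, 1, 2, 4, 5
Ranks of variable 2: 1, 4, 3, 2, 5
d = r₁ − r₂: 2, -3, -1, 2, 0
d²: 4, 9, 1, 4, 0; Σd² = 18
ρ = 1 − 6·18/(5·24) = 1 − 108/120 = 0.100

0.100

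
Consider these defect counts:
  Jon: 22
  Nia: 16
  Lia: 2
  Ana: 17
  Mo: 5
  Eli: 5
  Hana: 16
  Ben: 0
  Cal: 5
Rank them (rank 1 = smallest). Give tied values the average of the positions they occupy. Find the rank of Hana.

Sorted (ascending): 0, 2, 5, 5, 5, 16, 16, 17, 22
The 3 values of 5 occupy positions 3–5 → average rank 4.
The 2 values of 16 occupy positions 6–7 → average rank (6+7)/2 = 6.5.
Hana has value 16 → rank 6.5.

6.5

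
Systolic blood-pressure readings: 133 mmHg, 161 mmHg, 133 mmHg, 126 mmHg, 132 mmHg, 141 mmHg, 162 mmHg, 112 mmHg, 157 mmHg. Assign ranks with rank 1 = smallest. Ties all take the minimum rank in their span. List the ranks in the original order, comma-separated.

Sorted (ascending): 112, 126, 132, 133, 133, 141, 157, 161, 162
The 2 values of 133 occupy positions 4–5 → each gets rank 4.

4, 8, 4, 2, 3, 6, 9, 1, 7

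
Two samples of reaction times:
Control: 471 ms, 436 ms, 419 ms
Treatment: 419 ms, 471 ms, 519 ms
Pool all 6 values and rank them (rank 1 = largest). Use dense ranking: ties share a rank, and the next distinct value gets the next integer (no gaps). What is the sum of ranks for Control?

9

Sorted (descending): 519, 471, 471, 436, 419, 419
The 2 values of 471 share dense rank 2.
The 2 values of 419 share dense rank 4.
Remaining distinct values take the next consecutive integers.
Control values → pooled ranks: 471→2, 436→3, 419→4
Rank sum = 2 + 3 + 4 = 9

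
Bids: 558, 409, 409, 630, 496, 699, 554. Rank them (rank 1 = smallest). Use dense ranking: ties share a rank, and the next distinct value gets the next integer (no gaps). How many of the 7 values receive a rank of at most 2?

Sorted (ascending): 409, 409, 496, 554, 558, 630, 699
The 2 values of 409 share dense rank 1.
Remaining distinct values take the next consecutive integers.
Ranks ≤ 2: {1, 1, 2} → 3 values.

3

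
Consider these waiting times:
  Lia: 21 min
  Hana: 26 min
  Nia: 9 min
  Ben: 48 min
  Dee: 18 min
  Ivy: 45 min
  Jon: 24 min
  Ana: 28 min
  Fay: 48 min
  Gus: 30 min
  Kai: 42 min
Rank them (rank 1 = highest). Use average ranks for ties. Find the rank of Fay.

Sorted (descending): 48, 48, 45, 42, 30, 28, 26, 24, 21, 18, 9
The 2 values of 48 occupy positions 1–2 → average rank (1+2)/2 = 1.5.
Fay has value 48 min → rank 1.5.

1.5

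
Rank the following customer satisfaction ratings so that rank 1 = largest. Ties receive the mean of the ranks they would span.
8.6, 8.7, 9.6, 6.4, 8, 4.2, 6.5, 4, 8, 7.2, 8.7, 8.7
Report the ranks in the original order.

Sorted (descending): 9.6, 8.7, 8.7, 8.7, 8.6, 8, 8, 7.2, 6.5, 6.4, 4.2, 4
The 3 values of 8.7 occupy positions 2–4 → average rank 3.
The 2 values of 8 occupy positions 6–7 → average rank (6+7)/2 = 6.5.

5, 3, 1, 10, 6.5, 11, 9, 12, 6.5, 8, 3, 3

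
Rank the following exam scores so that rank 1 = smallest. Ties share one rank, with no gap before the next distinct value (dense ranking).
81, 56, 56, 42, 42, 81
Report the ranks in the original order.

3, 2, 2, 1, 1, 3

Sorted (ascending): 42, 42, 56, 56, 81, 81
The 2 values of 42 share dense rank 1.
The 2 values of 56 share dense rank 2.
The 2 values of 81 share dense rank 3.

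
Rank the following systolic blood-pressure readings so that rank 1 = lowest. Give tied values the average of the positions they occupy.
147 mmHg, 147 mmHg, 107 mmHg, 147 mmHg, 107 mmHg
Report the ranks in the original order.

Sorted (ascending): 107, 107, 147, 147, 147
The 2 values of 107 occupy positions 1–2 → average rank (1+2)/2 = 1.5.
The 3 values of 147 occupy positions 3–5 → average rank 4.

4, 4, 1.5, 4, 1.5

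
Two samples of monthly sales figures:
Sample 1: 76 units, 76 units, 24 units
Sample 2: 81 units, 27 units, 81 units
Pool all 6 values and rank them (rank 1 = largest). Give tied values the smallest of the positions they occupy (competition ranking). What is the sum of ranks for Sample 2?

7

Sorted (descending): 81, 81, 76, 76, 27, 24
The 2 values of 81 occupy positions 1–2 → each gets rank 1.
The 2 values of 76 occupy positions 3–4 → each gets rank 3.
Sample 2 values → pooled ranks: 81→1, 27→5, 81→1
Rank sum = 1 + 5 + 1 = 7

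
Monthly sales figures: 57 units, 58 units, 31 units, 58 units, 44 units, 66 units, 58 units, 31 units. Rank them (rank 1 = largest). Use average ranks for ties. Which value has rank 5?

57

Sorted (descending): 66, 58, 58, 58, 57, 44, 31, 31
The 3 values of 58 occupy positions 2–4 → average rank 3.
The 2 values of 31 occupy positions 7–8 → average rank (7+8)/2 = 7.5.
Rank 5 → value 57.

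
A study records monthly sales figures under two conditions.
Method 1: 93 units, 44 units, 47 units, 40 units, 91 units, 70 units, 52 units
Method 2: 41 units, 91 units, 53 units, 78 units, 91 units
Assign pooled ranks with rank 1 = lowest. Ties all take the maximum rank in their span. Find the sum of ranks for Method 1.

Sorted (ascending): 40, 41, 44, 47, 52, 53, 70, 78, 91, 91, 91, 93
The 3 values of 91 occupy positions 9–11 → each gets rank 11.
Method 1 values → pooled ranks: 93→12, 44→3, 47→4, 40→1, 91→11, 70→7, 52→5
Rank sum = 12 + 3 + 4 + 1 + 11 + 7 + 5 = 43

43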